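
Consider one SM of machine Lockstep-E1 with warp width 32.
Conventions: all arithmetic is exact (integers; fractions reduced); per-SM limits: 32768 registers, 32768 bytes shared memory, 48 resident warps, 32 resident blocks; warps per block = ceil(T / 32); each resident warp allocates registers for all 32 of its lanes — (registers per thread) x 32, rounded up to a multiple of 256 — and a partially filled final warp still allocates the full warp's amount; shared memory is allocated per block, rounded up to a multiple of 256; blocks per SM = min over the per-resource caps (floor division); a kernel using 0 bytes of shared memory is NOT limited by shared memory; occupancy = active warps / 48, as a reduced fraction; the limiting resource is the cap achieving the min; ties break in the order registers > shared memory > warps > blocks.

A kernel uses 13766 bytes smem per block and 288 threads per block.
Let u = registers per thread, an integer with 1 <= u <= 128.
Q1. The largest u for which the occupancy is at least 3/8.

Answer: u = 56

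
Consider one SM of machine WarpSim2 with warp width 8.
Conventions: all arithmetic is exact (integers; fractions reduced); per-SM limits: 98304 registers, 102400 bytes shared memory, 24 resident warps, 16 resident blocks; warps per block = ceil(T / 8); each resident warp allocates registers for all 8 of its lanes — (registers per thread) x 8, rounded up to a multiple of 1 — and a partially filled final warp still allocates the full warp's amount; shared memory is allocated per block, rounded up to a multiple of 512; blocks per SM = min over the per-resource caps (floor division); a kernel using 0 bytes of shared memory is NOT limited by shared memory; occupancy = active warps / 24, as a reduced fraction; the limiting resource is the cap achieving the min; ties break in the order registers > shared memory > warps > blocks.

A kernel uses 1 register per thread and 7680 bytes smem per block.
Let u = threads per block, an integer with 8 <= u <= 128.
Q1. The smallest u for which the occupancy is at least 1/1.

Answer: u = 9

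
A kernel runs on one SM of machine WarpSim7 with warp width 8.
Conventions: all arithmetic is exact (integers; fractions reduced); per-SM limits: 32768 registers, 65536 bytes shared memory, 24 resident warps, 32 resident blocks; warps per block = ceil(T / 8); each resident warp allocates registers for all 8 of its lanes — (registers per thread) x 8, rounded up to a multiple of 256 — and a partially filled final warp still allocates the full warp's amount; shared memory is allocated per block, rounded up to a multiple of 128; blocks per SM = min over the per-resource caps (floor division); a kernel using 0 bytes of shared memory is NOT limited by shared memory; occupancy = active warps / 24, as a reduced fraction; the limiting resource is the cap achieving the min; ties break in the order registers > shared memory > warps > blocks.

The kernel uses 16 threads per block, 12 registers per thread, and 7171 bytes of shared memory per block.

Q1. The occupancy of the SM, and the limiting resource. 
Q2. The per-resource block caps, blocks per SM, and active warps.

Answer: occupancy 2/3, limited by shared memory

registers: 64 blocks
shared memory: 8 blocks
warps: 12 blocks
blocks: 32 blocks

Answer: 8 blocks, 16 active warps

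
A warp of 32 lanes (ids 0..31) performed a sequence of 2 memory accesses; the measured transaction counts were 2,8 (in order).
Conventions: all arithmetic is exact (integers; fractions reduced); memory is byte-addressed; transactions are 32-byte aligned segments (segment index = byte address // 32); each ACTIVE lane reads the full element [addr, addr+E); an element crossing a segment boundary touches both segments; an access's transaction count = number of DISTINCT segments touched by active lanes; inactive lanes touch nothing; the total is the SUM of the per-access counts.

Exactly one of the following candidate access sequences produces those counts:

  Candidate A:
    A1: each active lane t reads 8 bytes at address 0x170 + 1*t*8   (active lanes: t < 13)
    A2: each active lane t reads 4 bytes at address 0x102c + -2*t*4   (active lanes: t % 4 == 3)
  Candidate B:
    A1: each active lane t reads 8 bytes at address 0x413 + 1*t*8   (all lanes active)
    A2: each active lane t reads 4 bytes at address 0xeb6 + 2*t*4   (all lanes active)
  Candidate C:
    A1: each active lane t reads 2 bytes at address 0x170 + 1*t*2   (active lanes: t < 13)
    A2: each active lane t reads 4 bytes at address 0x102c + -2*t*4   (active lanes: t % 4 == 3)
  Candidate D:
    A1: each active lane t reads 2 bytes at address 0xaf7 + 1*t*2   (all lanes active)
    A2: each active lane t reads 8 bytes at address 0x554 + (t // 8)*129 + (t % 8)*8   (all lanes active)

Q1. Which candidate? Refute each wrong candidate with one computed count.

A: A1 gives 4 transactions, not 2
B: A1 gives 9 transactions, not 2
D: A1 gives 3 transactions, not 2
C: all counts match (2,8)

Answer: C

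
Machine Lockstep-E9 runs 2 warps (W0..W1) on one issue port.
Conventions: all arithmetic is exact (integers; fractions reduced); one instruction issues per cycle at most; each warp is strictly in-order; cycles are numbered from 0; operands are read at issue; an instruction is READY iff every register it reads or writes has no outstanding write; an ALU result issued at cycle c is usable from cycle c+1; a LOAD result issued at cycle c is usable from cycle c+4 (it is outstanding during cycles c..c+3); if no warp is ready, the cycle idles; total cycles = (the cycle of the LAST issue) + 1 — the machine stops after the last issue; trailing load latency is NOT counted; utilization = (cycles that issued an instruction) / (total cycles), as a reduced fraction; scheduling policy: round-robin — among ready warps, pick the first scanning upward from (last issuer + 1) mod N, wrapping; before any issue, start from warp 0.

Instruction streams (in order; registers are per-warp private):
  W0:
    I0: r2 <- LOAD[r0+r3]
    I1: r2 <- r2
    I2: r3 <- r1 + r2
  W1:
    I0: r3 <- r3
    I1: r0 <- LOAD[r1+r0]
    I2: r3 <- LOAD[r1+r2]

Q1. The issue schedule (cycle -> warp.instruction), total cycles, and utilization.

cycle 0: W0.I0
cycle 1: W1.I0
cycle 2: W1.I1
cycle 3: W1.I2
cycle 4: W0.I1
cycle 5: W0.I2

Answer: 6 cycles, utilization 1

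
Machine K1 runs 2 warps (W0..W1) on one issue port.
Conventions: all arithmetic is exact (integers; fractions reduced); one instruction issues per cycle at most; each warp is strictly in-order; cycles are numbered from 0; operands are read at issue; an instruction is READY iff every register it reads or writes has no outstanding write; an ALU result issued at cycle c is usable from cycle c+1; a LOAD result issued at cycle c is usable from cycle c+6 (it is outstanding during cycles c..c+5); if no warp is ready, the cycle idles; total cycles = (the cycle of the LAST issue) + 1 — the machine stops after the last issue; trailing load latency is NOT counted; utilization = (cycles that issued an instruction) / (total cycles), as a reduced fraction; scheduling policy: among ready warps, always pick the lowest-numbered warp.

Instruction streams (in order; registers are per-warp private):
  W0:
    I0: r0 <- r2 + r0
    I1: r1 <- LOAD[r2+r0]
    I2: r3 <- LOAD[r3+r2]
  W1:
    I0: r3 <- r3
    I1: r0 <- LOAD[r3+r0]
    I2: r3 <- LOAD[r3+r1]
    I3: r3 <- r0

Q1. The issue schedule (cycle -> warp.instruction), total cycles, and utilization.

cycle 0: W0.I0
cycle 1: W0.I1
cycle 2: W0.I2
cycle 3: W1.I0
cycle 4: W1.I1
cycle 5: W1.I2
cycle 6: idle
cycle 7: idle
cycle 8: idle
cycle 9: idle
cycle 10: idle
cycle 11: W1.I3

Answer: 12 cycles, utilization 7/12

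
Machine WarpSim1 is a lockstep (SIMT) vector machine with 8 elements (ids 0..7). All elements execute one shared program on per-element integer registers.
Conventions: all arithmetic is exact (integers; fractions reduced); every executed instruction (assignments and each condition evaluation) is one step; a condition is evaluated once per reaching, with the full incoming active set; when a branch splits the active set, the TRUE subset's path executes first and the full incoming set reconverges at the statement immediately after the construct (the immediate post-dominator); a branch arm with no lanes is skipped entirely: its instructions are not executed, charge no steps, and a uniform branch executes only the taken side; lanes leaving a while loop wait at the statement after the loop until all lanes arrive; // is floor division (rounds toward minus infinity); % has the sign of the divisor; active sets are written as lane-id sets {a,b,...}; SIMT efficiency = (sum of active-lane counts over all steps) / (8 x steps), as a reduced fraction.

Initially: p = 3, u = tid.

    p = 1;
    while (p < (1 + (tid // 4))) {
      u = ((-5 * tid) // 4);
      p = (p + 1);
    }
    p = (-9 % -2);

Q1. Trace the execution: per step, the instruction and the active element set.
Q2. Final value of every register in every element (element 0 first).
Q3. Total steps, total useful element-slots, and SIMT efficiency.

step 0: p <- 1                       {0,1,2,3,4,5,6,7}
step 1: eval (p < (1 + (tid // 4)))  {0,1,2,3,4,5,6,7}
step 2: u <- ((-5 * tid) // 4)       {4,5,6,7}
step 3: p <- (p + 1)                 {4,5,6,7}
step 4: eval (p < (1 + (tid // 4)))  {4,5,6,7}
step 5: p <- (-9 % -2)               {0,1,2,3,4,5,6,7}

Answer: 6 steps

p: -1,-1,-1,-1,-1,-1,-1,-1
u: 0,1,2,3,-5,-7,-8,-9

steps = 6; useful = 36; efficiency = 36/48 = 3/4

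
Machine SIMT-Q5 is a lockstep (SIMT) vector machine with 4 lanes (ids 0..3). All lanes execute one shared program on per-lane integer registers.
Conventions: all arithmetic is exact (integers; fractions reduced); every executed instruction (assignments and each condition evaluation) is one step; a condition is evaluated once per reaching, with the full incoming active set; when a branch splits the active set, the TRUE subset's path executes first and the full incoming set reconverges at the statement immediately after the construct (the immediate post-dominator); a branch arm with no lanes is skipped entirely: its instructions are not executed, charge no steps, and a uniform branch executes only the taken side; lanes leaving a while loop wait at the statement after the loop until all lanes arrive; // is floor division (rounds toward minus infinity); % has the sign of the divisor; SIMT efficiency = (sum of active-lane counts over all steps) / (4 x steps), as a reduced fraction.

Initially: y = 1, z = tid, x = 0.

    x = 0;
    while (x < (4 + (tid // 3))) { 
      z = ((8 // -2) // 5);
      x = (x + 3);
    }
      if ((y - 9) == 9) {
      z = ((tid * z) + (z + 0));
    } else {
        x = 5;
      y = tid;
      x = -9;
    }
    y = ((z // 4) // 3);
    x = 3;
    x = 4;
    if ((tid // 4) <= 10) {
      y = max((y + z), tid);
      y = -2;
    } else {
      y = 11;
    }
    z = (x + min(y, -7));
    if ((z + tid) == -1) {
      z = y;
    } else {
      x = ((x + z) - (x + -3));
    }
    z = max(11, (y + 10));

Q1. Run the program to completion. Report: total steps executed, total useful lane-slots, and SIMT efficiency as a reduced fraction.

Answer: 23 steps, 88 useful, 22/23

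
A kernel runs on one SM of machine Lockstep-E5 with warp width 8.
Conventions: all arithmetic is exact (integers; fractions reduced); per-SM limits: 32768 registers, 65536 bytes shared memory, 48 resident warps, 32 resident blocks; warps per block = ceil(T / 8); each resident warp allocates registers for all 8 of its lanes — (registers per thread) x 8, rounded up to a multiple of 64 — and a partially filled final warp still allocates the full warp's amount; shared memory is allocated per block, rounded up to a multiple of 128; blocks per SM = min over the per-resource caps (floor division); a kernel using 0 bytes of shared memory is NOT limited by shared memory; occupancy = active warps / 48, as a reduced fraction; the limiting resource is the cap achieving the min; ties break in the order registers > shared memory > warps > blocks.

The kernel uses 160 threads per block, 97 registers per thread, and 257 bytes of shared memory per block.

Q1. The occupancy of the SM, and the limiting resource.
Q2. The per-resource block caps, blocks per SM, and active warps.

Answer: occupancy 5/12, limited by registers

registers: 1 block
shared memory: 170 blocks
warps: 2 blocks
blocks: 32 blocks

Answer: 1 block, 20 active warps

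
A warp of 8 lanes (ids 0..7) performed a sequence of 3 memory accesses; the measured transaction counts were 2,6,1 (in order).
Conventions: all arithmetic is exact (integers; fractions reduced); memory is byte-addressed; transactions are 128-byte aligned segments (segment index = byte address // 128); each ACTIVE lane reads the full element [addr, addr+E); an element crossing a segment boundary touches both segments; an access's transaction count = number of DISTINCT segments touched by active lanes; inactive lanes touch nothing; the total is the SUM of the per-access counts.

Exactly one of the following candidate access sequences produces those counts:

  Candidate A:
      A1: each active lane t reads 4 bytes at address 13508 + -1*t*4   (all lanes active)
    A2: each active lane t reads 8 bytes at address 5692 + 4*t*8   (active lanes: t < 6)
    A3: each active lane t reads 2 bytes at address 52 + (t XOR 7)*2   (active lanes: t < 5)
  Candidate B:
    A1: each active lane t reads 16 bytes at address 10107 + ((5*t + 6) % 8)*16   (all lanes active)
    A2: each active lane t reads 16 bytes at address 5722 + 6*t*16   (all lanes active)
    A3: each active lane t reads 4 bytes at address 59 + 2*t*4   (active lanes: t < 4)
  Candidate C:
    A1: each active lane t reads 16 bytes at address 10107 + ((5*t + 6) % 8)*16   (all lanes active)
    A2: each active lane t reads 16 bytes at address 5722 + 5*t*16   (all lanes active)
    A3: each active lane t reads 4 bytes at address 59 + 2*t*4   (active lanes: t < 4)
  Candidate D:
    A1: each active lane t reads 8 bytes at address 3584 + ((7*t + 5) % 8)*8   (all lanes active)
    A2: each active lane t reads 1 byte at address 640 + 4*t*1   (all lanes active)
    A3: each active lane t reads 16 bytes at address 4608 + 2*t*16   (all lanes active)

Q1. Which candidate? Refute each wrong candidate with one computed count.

A: A1 gives 1 transaction, not 2
B: A2 gives 7 transactions, not 6
D: A1 gives 1 transaction, not 2
C: all counts match (2,6,1)

Answer: C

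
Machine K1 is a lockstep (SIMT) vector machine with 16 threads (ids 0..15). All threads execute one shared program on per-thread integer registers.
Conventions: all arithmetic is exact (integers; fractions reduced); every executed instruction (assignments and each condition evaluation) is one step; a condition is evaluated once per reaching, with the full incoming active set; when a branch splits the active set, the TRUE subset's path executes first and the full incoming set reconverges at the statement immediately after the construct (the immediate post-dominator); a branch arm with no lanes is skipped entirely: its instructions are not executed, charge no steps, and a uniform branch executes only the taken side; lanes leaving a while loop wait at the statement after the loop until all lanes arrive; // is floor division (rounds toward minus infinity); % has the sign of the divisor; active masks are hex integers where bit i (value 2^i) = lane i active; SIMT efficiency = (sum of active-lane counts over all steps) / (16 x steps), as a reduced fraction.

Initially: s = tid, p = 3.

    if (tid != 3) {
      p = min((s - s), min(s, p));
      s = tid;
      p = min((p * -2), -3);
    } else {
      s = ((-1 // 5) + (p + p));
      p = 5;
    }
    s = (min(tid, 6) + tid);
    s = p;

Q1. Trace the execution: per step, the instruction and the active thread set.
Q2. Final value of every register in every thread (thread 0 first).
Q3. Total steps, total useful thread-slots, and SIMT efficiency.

step 0: eval (tid != 3)              0xffff
step 1: p <- min((s - s), min(s, p)) 0xfff7
step 2: s <- tid                     0xfff7
step 3: p <- min((p * -2), -3)       0xfff7
step 4: s <- ((-1 // 5) + (p + p))   0x0008
step 5: p <- 5                       0x0008
step 6: s <- (min(tid, 6) + tid)     0xffff
step 7: s <- p                       0xffff

Answer: 8 steps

s: -3,-3,-3,5,-3,-3,-3,-3,-3,-3,-3,-3,-3,-3,-3,-3
p: -3,-3,-3,5,-3,-3,-3,-3,-3,-3,-3,-3,-3,-3,-3,-3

steps = 8; useful = 95; efficiency = 95/128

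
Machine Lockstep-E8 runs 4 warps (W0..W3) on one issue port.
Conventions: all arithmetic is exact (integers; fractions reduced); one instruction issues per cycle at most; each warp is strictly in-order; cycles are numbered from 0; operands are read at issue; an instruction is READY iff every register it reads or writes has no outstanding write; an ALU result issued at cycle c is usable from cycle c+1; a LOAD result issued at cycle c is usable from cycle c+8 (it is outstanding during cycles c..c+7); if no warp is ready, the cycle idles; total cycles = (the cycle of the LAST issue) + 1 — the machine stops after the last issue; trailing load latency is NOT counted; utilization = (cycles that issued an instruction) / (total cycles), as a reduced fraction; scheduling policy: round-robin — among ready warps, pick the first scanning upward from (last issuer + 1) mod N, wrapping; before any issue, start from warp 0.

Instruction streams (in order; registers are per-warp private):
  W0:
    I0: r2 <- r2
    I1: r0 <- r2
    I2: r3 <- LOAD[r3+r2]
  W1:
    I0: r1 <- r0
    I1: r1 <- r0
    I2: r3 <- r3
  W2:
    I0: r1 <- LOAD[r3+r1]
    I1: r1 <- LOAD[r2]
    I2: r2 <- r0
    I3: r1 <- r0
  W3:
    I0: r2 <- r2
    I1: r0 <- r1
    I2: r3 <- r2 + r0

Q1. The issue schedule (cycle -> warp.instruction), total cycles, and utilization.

cycle 0: W0.I0
cycle 1: W1.I0
cycle 2: W2.I0
cycle 3: W3.I0
cycle 4: W0.I1
cycle 5: W1.I1
cycle 6: W3.I1
cycle 7: W0.I2
cycle 8: W1.I2
cycle 9: W3.I2
cycle 10: W2.I1
cycle 11: W2.I2
cycle 12: idle
cycle 13: idle
cycle 14: idle
cycle 15: idle
cycle 16: idle
cycle 17: idle
cycle 18: W2.I3

Answer: 19 cycles, utilization 13/19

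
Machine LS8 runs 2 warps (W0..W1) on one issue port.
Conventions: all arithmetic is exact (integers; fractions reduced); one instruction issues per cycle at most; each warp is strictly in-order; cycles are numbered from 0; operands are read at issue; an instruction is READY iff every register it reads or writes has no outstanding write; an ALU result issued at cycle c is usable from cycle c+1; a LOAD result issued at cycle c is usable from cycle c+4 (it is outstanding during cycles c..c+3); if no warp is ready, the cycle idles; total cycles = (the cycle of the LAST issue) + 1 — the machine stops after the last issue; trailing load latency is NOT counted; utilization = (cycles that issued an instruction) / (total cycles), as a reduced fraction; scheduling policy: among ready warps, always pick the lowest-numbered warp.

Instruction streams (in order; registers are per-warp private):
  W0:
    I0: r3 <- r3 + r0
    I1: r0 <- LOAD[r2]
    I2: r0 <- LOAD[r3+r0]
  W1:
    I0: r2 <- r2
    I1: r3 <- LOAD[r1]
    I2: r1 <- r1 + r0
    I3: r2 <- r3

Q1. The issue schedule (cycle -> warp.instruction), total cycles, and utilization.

cycle 0: W0.I0
cycle 1: W0.I1
cycle 2: W1.I0
cycle 3: W1.I1
cycle 4: W1.I2
cycle 5: W0.I2
cycle 6: idle
cycle 7: W1.I3

Answer: 8 cycles, utilization 7/8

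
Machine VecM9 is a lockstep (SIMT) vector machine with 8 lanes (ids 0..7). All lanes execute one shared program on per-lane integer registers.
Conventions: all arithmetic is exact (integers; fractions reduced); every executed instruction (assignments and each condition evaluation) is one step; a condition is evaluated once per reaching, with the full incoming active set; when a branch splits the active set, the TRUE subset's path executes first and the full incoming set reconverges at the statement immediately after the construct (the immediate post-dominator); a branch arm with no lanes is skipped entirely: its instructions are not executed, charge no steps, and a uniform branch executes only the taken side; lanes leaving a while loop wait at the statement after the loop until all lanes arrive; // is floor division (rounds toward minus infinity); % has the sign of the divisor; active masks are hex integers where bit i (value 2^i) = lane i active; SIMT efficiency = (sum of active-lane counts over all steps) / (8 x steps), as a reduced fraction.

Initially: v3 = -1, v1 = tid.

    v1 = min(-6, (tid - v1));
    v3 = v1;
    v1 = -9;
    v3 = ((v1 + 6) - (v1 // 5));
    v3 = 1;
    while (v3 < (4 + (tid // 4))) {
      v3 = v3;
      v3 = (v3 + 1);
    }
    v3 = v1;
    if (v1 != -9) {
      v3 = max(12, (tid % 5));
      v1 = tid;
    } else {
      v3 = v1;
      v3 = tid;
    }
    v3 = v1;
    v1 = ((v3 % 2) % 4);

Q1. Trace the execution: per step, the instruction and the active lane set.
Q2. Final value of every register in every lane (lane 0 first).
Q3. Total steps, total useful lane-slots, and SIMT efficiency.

step 0: v1 <- min(-6, (tid - v1))    0xff
step 1: v3 <- v1                     0xff
step 2: v1 <- -9                     0xff
step 3: v3 <- ((v1 + 6) - (v1 // 5)) 0xff
step 4: v3 <- 1                      0xff
step 5: eval (v3 < (4 + (tid // 4))) 0xff
step 6: v3 <- v3                     0xff
step 7: v3 <- (v3 + 1)               0xff
step 8: eval (v3 < (4 + (tid // 4))) 0xff
step 9: v3 <- v3                     0xff
step 10: v3 <- (v3 + 1)               0xff
step 11: eval (v3 < (4 + (tid // 4))) 0xff
step 12: v3 <- v3                     0xff
step 13: v3 <- (v3 + 1)               0xff
step 14: eval (v3 < (4 + (tid // 4))) 0xff
step 15: v3 <- v3                     0xf0
step 16: v3 <- (v3 + 1)               0xf0
step 17: eval (v3 < (4 + (tid // 4))) 0xf0
step 18: v3 <- v1                     0xff
step 19: eval (v1 != -9)              0xff
step 20: v3 <- v1                     0xff
step 21: v3 <- tid                    0xff
step 22: v3 <- v1                     0xff
step 23: v1 <- ((v3 % 2) % 4)         0xff

Answer: 24 steps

v3: -9,-9,-9,-9,-9,-9,-9,-9
v1: 1,1,1,1,1,1,1,1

steps = 24; useful = 180; efficiency = 180/192 = 15/16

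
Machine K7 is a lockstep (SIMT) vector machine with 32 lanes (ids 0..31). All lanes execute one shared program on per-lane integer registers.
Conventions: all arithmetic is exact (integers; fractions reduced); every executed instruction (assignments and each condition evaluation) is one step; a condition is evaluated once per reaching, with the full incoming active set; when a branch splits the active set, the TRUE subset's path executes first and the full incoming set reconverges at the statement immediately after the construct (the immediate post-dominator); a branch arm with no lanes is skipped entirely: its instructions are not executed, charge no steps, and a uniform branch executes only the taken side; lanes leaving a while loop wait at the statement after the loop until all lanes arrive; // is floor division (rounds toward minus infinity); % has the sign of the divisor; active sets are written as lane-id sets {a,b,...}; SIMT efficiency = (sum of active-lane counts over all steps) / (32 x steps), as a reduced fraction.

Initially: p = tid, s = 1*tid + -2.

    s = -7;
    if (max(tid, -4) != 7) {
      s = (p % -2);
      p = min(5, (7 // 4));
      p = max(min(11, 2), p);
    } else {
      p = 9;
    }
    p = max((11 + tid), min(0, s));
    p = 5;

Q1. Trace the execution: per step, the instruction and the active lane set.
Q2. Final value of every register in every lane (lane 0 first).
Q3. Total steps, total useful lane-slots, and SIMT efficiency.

step 0: s <- -7                      {0,1,2,3,4,5,6,7,8,9,10,11,12,13,14,15,16,17,18,19,20,21,22,23,24,25,26,27,28,29,30,31}
step 1: eval (max(tid, -4) != 7)     {0,1,2,3,4,5,6,7,8,9,10,11,12,13,14,15,16,17,18,19,20,21,22,23,24,25,26,27,28,29,30,31}
step 2: s <- (p % -2)                {0,1,2,3,4,5,6,8,9,10,11,12,13,14,15,16,17,18,19,20,21,22,23,24,25,26,27,28,29,30,31}
step 3: p <- min(5, (7 // 4))        {0,1,2,3,4,5,6,8,9,10,11,12,13,14,15,16,17,18,19,20,21,22,23,24,25,26,27,28,29,30,31}
step 4: p <- max(min(11, 2), p)      {0,1,2,3,4,5,6,8,9,10,11,12,13,14,15,16,17,18,19,20,21,22,23,24,25,26,27,28,29,30,31}
step 5: p <- 9                       {7}
step 6: p <- max((11 + tid), min(0, s)) {0,1,2,3,4,5,6,7,8,9,10,11,12,13,14,15,16,17,18,19,20,21,22,23,24,25,26,27,28,29,30,31}
step 7: p <- 5                       {0,1,2,3,4,5,6,7,8,9,10,11,12,13,14,15,16,17,18,19,20,21,22,23,24,25,26,27,28,29,30,31}

Answer: 8 steps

p: 5,5,5,5,5,5,5,5,5,5,5,5,5,5,5,5,5,5,5,5,5,5,5,5,5,5,5,5,5,5,5,5
s: 0,-1,0,-1,0,-1,0,-7,0,-1,0,-1,0,-1,0,-1,0,-1,0,-1,0,-1,0,-1,0,-1,0,-1,0,-1,0,-1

steps = 8; useful = 222; efficiency = 222/256 = 111/128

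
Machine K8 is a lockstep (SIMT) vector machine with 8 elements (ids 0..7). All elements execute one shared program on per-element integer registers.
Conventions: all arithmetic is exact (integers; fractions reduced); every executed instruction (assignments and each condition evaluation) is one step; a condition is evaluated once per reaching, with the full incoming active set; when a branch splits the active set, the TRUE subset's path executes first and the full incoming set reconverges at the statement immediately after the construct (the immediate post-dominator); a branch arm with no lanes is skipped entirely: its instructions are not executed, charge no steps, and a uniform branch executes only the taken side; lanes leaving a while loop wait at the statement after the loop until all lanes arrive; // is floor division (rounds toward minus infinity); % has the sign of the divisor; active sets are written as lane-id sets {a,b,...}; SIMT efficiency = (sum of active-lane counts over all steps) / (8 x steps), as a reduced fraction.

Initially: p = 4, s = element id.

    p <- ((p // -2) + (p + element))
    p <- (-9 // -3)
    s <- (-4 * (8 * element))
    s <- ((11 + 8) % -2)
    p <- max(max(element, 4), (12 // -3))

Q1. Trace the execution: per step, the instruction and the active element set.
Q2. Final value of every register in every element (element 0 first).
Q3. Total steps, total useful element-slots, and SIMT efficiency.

step 0: p <- ((p // -2) + (p + element)) {0,1,2,3,4,5,6,7}
step 1: p <- (-9 // -3)              {0,1,2,3,4,5,6,7}
step 2: s <- (-4 * (8 * element))    {0,1,2,3,4,5,6,7}
step 3: s <- ((11 + 8) % -2)         {0,1,2,3,4,5,6,7}
step 4: p <- max(max(element, 4), (12 // -3)) {0,1,2,3,4,5,6,7}

Answer: 5 steps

p: 4,4,4,4,4,5,6,7
s: -1,-1,-1,-1,-1,-1,-1,-1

steps = 5; useful = 40; efficiency = 40/40 = 1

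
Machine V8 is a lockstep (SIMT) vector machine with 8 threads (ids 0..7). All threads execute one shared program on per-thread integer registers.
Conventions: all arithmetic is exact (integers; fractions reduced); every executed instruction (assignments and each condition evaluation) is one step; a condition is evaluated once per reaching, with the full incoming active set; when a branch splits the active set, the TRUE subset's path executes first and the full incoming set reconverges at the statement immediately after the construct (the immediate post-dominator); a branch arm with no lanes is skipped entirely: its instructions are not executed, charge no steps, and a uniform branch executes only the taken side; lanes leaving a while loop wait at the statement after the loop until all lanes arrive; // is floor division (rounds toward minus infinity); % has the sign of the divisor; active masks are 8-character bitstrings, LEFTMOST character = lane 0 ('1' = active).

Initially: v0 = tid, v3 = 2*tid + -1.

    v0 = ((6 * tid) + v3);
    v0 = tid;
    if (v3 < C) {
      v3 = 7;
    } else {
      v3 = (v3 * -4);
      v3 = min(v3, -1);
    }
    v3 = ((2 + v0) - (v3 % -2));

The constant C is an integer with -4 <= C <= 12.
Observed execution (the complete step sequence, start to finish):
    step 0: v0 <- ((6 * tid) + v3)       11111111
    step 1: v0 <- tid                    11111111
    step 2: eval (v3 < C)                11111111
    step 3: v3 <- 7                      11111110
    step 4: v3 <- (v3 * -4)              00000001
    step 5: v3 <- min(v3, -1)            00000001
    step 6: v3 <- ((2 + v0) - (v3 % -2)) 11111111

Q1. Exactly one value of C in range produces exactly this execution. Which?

Answer: C = 12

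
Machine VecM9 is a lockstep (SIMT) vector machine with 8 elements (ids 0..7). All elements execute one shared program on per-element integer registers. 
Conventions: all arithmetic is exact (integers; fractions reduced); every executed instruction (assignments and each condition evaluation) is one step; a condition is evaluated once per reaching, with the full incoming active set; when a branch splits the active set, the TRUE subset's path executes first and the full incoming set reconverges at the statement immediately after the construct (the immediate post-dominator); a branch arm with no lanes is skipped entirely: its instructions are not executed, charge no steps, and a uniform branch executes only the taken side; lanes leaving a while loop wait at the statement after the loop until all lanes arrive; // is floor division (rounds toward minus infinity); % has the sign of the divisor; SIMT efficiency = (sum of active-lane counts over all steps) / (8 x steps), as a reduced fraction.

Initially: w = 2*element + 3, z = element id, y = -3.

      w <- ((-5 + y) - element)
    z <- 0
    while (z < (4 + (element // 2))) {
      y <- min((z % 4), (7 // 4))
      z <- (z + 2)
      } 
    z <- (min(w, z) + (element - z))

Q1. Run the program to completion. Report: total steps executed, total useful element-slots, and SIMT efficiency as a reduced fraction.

Answer: 16 steps, 104 useful, 13/16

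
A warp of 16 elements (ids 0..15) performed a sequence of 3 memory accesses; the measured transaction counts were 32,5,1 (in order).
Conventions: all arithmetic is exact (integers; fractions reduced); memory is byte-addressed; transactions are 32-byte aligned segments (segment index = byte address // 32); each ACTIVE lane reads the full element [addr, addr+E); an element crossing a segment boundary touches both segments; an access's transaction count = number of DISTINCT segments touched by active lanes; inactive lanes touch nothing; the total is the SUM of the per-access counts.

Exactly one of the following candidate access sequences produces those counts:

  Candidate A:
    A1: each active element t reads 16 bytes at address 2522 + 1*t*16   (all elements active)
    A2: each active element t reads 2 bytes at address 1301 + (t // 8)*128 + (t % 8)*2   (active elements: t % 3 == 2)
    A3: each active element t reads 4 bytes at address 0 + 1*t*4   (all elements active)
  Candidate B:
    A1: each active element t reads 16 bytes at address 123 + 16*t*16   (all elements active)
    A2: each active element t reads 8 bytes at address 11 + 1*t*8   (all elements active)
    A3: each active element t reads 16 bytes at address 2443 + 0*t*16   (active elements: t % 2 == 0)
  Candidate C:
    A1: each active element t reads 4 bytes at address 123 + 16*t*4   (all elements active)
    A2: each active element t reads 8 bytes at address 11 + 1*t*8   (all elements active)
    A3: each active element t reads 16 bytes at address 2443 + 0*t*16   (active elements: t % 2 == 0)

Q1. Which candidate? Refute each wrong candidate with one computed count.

A: A1 gives 9 transactions, not 32
C: A1 gives 16 transactions, not 32
B: all counts match (32,5,1)

Answer: B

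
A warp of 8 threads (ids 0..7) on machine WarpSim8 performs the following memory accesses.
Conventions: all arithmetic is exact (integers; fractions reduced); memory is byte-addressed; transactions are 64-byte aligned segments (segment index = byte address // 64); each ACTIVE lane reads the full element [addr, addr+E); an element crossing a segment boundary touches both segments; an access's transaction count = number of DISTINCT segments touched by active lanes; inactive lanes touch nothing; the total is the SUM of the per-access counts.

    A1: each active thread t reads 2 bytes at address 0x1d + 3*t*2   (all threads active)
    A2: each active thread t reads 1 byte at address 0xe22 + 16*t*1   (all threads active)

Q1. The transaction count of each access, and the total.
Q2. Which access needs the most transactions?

A1: 2 transactions
A2: 3 transactions

Answer: 2,3; total 5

Answer: A2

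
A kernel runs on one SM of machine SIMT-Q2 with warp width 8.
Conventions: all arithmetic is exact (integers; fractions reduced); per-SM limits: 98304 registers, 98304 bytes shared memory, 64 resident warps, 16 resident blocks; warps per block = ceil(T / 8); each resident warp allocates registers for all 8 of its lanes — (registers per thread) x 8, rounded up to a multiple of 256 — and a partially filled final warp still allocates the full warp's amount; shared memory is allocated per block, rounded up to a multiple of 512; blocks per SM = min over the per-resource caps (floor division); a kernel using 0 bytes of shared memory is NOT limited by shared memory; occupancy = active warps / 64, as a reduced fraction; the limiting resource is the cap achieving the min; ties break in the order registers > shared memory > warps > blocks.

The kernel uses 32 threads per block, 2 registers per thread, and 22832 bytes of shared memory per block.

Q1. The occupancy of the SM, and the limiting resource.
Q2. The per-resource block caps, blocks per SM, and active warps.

Answer: occupancy 1/4, limited by shared memory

registers: 96 blocks
shared memory: 4 blocks
warps: 16 blocks
blocks: 16 blocks

Answer: 4 blocks, 16 active warps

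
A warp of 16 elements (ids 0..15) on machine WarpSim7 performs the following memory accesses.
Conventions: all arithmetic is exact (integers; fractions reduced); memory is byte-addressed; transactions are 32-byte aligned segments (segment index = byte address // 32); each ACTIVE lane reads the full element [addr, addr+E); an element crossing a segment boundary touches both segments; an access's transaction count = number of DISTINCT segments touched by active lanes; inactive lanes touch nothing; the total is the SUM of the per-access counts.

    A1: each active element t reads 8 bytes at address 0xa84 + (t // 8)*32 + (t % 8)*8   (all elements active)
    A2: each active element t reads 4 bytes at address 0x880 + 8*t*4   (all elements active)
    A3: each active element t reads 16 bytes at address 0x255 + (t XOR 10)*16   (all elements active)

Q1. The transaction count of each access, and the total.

A1: 4 transactions
A2: 16 transactions
A3: 9 transactions

Answer: 4,16,9; total 29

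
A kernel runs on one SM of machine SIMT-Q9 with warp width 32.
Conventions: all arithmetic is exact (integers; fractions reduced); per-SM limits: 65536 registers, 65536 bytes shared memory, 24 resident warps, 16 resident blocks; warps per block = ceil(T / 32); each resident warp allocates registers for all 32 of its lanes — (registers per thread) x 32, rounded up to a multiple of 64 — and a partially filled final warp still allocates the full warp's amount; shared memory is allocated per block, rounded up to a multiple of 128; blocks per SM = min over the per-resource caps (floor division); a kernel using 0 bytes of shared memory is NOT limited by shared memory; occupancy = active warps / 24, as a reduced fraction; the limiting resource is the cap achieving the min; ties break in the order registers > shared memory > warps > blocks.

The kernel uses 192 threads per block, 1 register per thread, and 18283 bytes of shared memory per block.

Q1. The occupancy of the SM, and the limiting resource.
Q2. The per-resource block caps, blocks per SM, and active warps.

Answer: occupancy 3/4, limited by shared memory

registers: 170 blocks
shared memory: 3 blocks
warps: 4 blocks
blocks: 16 blocks

Answer: 3 blocks, 18 active warps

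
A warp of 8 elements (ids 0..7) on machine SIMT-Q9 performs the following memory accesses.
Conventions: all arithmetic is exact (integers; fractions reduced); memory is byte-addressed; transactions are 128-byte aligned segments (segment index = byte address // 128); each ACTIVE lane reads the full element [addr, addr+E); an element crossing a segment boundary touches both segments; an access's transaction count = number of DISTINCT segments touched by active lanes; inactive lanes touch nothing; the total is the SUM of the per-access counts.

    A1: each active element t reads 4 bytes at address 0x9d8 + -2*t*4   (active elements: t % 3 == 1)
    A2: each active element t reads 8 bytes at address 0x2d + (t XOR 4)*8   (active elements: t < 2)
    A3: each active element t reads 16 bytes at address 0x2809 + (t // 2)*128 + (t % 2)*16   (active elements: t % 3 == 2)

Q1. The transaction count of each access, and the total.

A1: 1 transaction
A2: 1 transaction
A3: 2 transactions

Answer: 1,1,2; total 4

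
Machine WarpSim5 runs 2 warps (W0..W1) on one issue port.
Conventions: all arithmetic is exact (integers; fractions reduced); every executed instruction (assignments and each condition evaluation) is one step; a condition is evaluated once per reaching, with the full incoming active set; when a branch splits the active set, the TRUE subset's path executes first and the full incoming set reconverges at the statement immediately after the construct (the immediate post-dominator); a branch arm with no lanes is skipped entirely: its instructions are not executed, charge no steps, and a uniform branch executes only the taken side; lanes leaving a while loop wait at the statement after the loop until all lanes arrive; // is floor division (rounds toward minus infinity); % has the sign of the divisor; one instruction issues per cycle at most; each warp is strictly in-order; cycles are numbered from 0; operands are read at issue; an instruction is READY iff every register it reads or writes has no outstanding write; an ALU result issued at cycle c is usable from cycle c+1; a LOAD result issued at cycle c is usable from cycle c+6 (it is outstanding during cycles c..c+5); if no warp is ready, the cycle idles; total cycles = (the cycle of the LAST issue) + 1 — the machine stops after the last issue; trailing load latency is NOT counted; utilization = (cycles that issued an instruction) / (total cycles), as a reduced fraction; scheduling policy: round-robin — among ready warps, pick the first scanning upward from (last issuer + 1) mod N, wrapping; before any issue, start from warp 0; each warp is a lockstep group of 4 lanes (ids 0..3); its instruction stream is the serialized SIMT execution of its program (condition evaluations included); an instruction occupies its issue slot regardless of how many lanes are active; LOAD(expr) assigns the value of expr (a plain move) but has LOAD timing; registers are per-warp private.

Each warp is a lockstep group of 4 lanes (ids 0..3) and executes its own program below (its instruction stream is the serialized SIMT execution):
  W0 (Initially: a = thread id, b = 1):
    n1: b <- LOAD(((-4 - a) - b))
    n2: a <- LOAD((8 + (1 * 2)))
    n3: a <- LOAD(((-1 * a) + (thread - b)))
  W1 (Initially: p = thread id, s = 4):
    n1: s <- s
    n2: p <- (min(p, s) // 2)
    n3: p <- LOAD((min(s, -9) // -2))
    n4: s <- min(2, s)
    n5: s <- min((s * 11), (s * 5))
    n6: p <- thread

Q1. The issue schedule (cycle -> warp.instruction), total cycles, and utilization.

cycle 0: W0.I0
cycle 1: W1.I0
cycle 2: W0.I1
cycle 3: W1.I1
cycle 4: W1.I2
cycle 5: W1.I3
cycle 6: W1.I4
cycle 7: idle
cycle 8: W0.I2
cycle 9: idle
cycle 10: W1.I5

Answer: 11 cycles, utilization 9/11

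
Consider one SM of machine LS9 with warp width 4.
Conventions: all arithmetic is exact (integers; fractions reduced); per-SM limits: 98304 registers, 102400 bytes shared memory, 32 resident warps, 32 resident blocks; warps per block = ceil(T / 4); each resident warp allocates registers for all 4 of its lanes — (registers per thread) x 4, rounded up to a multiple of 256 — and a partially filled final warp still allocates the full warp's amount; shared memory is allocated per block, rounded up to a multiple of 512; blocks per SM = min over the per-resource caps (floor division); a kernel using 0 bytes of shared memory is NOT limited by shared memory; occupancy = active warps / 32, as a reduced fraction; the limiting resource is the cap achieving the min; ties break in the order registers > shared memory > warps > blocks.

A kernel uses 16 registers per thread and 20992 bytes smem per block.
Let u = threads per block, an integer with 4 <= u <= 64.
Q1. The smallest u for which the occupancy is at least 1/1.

Answer: u = 29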